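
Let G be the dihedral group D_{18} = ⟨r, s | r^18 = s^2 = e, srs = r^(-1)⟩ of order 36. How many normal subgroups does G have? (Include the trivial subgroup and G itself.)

9

G has 45 subgroups. Checking conjugation-invariance by order — order 1: 1/1 normal; order 2: 1/19 normal; order 3: 1/1 normal; order 4: 0/9 normal; order 6: 1/7 normal; order 9: 1/1 normal; order 12: 0/3 normal; order 18: 3/3 normal; order 36: 1/1 normal.
Total normal subgroups: 9.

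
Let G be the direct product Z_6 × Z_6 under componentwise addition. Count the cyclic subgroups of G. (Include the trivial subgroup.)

20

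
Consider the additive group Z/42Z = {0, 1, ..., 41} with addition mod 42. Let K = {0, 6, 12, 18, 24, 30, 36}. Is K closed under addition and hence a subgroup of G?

Yes

|K| = 7 divides |G| = 42, consistent with Lagrange.
K contains the identity, every element's inverse is in K, and K is closed under +: it is a subgroup.
In fact K = ⟨18⟩.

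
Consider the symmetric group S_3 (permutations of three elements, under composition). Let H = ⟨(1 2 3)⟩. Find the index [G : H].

2

|⟨(1 2 3)⟩| = 3 and |G| = 6.
By Lagrange, [G : H] = |G|/|H| = 6/3 = 2.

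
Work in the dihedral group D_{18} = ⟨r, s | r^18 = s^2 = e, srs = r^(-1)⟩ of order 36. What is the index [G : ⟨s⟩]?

18

|⟨s⟩| = 2 and |G| = 36.
By Lagrange, [G : H] = |G|/|H| = 36/2 = 18.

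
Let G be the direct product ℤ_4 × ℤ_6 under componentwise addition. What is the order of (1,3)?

4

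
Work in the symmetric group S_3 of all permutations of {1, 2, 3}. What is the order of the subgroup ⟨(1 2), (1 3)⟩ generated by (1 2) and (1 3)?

|⟨(1 2)⟩| = 2 and |⟨(1 3)⟩| = 2, so |H| is a multiple of lcm(2, 2) = 2 and divides |G| = 6.
Closing {(1 2), (1 3)} under the group operation gives all of G, so |H| = 6.

6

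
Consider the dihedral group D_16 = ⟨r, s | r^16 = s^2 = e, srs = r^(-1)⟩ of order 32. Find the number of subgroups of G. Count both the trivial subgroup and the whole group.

|G| = 32, so by Lagrange every subgroup order divides 32. Divisors: 1, 2, 4, 8, 16, 32.
Subgroups by order — order 1: 1; order 2: 17; order 4: 9; order 8: 5; order 16: 3; order 32: 1.
Total: 1 + 17 + 9 + 5 + 3 + 1 = 36.

36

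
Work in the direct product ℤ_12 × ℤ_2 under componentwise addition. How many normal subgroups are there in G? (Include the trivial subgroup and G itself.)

G is abelian, so every subgroup is normal.
G has 16 subgroups in total, hence 16 normal subgroups.

16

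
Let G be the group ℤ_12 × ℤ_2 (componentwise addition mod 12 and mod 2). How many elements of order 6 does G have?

6

An element (a,b) has order lcm(ord(a), ord(b)); count pairs with lcm equal to 6.
Enumerating gives 6 such elements.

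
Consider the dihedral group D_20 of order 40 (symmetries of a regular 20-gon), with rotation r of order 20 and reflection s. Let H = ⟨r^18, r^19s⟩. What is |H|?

20

|⟨r^18⟩| = 10 and |⟨r^19s⟩| = 2, so |H| is a multiple of lcm(10, 2) = 10 and divides |G| = 40.
Closing under the operation: H = {e, r^2, r^4, r^6, r^8, r^10, r^12, r^14, r^16, r^18, rs, r^3s, r^5s, r^7s, r^9s, r^11s, r^13s, r^15s, r^17s, r^19s}, so |H| = 20.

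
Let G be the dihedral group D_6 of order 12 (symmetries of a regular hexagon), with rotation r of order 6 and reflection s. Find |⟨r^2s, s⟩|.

|⟨r^2s⟩| = 2 and |⟨s⟩| = 2, so |H| is a multiple of lcm(2, 2) = 2 and divides |G| = 12.
Closing under the operation: H = {e, r^2, r^4, s, r^2s, r^4s}, so |H| = 6.

6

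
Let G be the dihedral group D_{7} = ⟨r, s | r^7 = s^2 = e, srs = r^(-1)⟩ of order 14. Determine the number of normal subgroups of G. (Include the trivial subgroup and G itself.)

3

G has 10 subgroups. Checking conjugation-invariance by order — order 1: 1/1 normal; order 2: 0/7 normal; order 7: 1/1 normal; order 14: 1/1 normal.
Total normal subgroups: 3.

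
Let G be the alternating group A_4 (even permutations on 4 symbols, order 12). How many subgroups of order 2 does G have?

3

|G| = 12 and 2 | 12, so subgroups of order 2 are possible by Lagrange.
The subgroups of order 2 are: {e, (1 2)(3 4)}; {e, (1 3)(2 4)}; {e, (1 4)(2 3)}.
So G has 3 subgroups of order 2.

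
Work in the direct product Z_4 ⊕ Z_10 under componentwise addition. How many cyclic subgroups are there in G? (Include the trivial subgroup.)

Each element a generates a cyclic subgroup ⟨a⟩; distinct elements may generate the same one (a cyclic group of order d has φ(d) generators).
Cyclic subgroups by order — order 1: 1; order 2: 3; order 4: 2; order 5: 1; order 10: 3; order 20: 2.
Total: 12.

12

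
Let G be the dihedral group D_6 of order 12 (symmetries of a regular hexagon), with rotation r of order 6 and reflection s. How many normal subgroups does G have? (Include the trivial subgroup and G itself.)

7

G has 16 subgroups. Checking conjugation-invariance by order — order 1: 1/1 normal; order 2: 1/7 normal; order 3: 1/1 normal; order 4: 0/3 normal; order 6: 3/3 normal; order 12: 1/1 normal.
Total normal subgroups: 7.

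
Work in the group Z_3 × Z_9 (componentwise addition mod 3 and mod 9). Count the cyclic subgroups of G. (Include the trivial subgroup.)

8

Group the elements of G by the cyclic subgroup they generate; each cyclic subgroup of order d accounts for φ(d) elements.
Cyclic subgroups by order — order 1: 1; order 3: 4; order 9: 3.
Total: 8.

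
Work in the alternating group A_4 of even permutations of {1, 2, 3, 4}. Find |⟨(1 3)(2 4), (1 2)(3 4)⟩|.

4

|⟨(1 3)(2 4)⟩| = 2 and |⟨(1 2)(3 4)⟩| = 2, so |H| is a multiple of lcm(2, 2) = 2 and divides |G| = 12.
Closing under the operation: H = {e, (1 2)(3 4), (1 3)(2 4), (1 4)(2 3)}, so |H| = 4.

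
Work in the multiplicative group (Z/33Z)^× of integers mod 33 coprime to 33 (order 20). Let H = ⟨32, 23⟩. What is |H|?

|⟨32⟩| = 2 and |⟨23⟩| = 2, so |H| is a multiple of lcm(2, 2) = 2 and divides |G| = 20.
Closing under the operation: H = {1, 10, 23, 32}, so |H| = 4.

4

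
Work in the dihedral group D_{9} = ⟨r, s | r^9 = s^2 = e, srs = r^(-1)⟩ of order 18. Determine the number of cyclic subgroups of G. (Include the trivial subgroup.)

12

A cyclic subgroup of order d is generated by each of its φ(d) elements of order d, so the cyclic subgroups of order d number (#elements of order d)/φ(d).
Cyclic subgroups by order — order 1: 1; order 2: 9; order 3: 1; order 9: 1.
Total: 12.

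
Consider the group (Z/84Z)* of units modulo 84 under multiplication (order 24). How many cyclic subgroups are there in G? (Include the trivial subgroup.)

Each element a generates a cyclic subgroup ⟨a⟩; distinct elements may generate the same one (a cyclic group of order d has φ(d) generators).
Cyclic subgroups by order — order 1: 1; order 2: 7; order 3: 1; order 6: 7.
Total: 16.

16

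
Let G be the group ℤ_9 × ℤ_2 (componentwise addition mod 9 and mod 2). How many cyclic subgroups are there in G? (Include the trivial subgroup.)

6

A cyclic subgroup of order d is generated by each of its φ(d) elements of order d, so the cyclic subgroups of order d number (#elements of order d)/φ(d).
Cyclic subgroups by order — order 1: 1; order 2: 1; order 3: 1; order 6: 1; order 9: 1; order 18: 1.
Total: 6.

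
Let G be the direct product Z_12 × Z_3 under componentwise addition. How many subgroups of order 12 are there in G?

|G| = 36 and 12 | 36, so subgroups of order 12 are possible by Lagrange.
The subgroups of order 12 are: {(0,0), (0,1), (0,2), (3,0), (3,1), (3,2), (6,0), (6,1), (6,2), (9,0), (9,1), (9,2)}; {(0,0), (1,0), (2,0), (3,0), (4,0), (5,0), (6,0), (7,0), (8,0), (9,0), (10,0), (11,0)}; {(0,0), (1,1), (2,2), (3,0), (4,1), (5,2), (6,0), (7,1), (8,2), (9,0), (10,1), (11,2)}; {(0,0), (1,2), (2,1), (3,0), (4,2), (5,1), (6,0), (7,2), (8,1), (9,0), (10,2), (11,1)}.
So G has 4 subgroups of order 12.

4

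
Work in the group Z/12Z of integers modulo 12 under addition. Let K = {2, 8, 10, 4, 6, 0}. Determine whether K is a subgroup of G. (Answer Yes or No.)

Yes

|K| = 6 divides |G| = 12, consistent with Lagrange.
K contains the identity, every element's inverse is in K, and K is closed under +: it is a subgroup.
In fact K = ⟨2⟩.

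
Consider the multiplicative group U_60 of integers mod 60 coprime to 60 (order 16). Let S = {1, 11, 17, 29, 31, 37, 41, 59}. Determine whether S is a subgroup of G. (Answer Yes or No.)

17 ∈ S but its inverse 53 ∉ S, so S is not a subgroup.

No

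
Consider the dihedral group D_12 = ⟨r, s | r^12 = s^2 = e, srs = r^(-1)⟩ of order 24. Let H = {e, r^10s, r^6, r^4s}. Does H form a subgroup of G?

|H| = 4 divides |G| = 24, consistent with Lagrange.
H contains the identity, every element's inverse is in H, and H is closed under ·: it is a subgroup.

Yes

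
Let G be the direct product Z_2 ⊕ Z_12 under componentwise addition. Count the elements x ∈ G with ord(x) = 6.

6

An element (a,b) has order lcm(ord(a), ord(b)); count pairs with lcm equal to 6.
Enumerating gives 6 such elements.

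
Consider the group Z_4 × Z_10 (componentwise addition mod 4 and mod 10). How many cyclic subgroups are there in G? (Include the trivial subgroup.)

12

A cyclic subgroup of order d is generated by each of its φ(d) elements of order d, so the cyclic subgroups of order d number (#elements of order d)/φ(d).
Cyclic subgroups by order — order 1: 1; order 2: 3; order 4: 2; order 5: 1; order 10: 3; order 20: 2.
Total: 12.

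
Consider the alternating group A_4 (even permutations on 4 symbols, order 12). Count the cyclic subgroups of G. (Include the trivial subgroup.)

8

Each element a generates a cyclic subgroup ⟨a⟩; distinct elements may generate the same one (a cyclic group of order d has φ(d) generators).
Cyclic subgroups by order — order 1: 1; order 2: 3; order 3: 4.
Total: 8.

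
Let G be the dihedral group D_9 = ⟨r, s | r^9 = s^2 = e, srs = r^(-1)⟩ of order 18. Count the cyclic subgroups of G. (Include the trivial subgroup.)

Group the elements of G by the cyclic subgroup they generate; each cyclic subgroup of order d accounts for φ(d) elements.
Cyclic subgroups by order — order 1: 1; order 2: 9; order 3: 1; order 9: 1.
Total: 12.

12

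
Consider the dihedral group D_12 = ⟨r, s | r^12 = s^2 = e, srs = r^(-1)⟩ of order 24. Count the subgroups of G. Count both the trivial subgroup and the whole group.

34

|G| = 24, so by Lagrange every subgroup order divides 24. Divisors: 1, 2, 3, 4, 6, 8, 12, 24.
Subgroups by order — order 1: 1; order 2: 13; order 3: 1; order 4: 7; order 6: 5; order 8: 3; order 12: 3; order 24: 1.
Total: 1 + 13 + 1 + 7 + 5 + 3 + 3 + 1 = 34.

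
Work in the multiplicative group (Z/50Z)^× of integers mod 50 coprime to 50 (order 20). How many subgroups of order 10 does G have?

1

|G| = 20 and 10 | 20, so subgroups of order 10 are possible by Lagrange.
The subgroups of order 10 are: {1, 9, 11, 19, 21, 29, 31, 39, 41, 49}.
So G has 1 subgroup of order 10.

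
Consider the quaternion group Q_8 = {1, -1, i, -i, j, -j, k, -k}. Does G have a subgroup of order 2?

Yes

2 | 8. A subgroup of order 2 is {1, -1}.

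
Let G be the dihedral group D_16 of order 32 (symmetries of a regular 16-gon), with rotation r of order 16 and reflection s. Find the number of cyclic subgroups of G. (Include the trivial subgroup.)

21

A cyclic subgroup of order d is generated by each of its φ(d) elements of order d, so the cyclic subgroups of order d number (#elements of order d)/φ(d).
Cyclic subgroups by order — order 1: 1; order 2: 17; order 4: 1; order 8: 1; order 16: 1.
Total: 21.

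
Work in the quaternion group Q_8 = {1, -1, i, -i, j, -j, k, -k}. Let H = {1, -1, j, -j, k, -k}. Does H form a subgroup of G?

No

|H| = 6 does not divide |G| = 8, so by Lagrange H is not a subgroup.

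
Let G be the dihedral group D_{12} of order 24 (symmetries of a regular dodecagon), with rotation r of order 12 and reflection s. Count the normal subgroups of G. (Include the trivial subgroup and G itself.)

9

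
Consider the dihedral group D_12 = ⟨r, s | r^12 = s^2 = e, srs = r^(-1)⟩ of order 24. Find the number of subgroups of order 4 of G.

7

|G| = 24 and 4 | 24, so subgroups of order 4 are possible by Lagrange.
The subgroups of order 4 are: {e, r^6, r^4s, r^10s}; {e, r^6, r^5s, r^11s}; {e, r^6, r^2s, r^8s}; {e, r^3, r^6, r^9}; … (7 in all).
So G has 7 subgroups of order 4.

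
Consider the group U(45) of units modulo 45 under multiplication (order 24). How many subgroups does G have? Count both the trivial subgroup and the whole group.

16

|G| = 24, so by Lagrange every subgroup order divides 24. Divisors: 1, 2, 3, 4, 6, 8, 12, 24.
Subgroups by order — order 1: 1; order 2: 3; order 3: 1; order 4: 3; order 6: 3; order 8: 1; order 12: 3; order 24: 1.
Total: 1 + 3 + 1 + 3 + 3 + 1 + 3 + 1 = 16.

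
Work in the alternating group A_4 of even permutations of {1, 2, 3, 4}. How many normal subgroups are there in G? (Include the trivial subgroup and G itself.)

3

G has 10 subgroups. Checking conjugation-invariance by order — order 1: 1/1 normal; order 2: 0/3 normal; order 3: 0/4 normal; order 4: 1/1 normal; order 12: 1/1 normal.
Total normal subgroups: 3.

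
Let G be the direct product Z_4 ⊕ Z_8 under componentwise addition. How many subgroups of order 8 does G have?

|G| = 32 and 8 | 32, so subgroups of order 8 are possible by Lagrange.
The subgroups of order 8 are: {(0,0), (0,1), (0,2), (0,3), (0,4), (0,5), (0,6), (0,7)}; {(0,0), (0,2), (0,4), (0,6), (2,0), (2,2), (2,4), (2,6)}; {(0,0), (0,2), (0,4), (0,6), (2,1), (2,3), (2,5), (2,7)}; {(0,0), (0,4), (1,0), (1,4), (2,0), (2,4), (3,0), (3,4)}; … (7 in all).
So G has 7 subgroups of order 8.

7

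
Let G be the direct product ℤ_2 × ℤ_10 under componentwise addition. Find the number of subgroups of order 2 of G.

3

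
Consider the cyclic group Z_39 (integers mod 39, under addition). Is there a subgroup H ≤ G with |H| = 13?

13 | 39. A subgroup of order 13 is {0, 3, 6, 9, 12, 15, 18, 21, 24, 27, 30, 33, 36}.

Yes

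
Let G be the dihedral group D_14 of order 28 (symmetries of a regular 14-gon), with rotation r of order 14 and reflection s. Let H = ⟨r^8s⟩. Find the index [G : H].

14

|⟨r^8s⟩| = 2 and |G| = 28.
By Lagrange, [G : H] = |G|/|H| = 28/2 = 14.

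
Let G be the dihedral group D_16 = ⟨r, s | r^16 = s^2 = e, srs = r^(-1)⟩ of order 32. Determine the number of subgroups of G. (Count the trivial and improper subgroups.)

|G| = 32, so by Lagrange every subgroup order divides 32. Divisors: 1, 2, 4, 8, 16, 32.
Subgroups by order — order 1: 1; order 2: 17; order 4: 9; order 8: 5; order 16: 3; order 32: 1.
Total: 1 + 17 + 9 + 5 + 3 + 1 = 36.

36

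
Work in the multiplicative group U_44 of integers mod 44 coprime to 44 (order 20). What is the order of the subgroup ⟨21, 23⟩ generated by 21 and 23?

|⟨21⟩| = 2 and |⟨23⟩| = 2, so |H| is a multiple of lcm(2, 2) = 2 and divides |G| = 20.
Closing under the operation: H = {1, 21, 23, 43}, so |H| = 4.

4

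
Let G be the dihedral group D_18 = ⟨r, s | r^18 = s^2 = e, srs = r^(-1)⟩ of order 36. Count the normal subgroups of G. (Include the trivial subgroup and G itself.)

9

G has 45 subgroups. Checking conjugation-invariance by order — order 1: 1/1 normal; order 2: 1/19 normal; order 3: 1/1 normal; order 4: 0/9 normal; order 6: 1/7 normal; order 9: 1/1 normal; order 12: 0/3 normal; order 18: 3/3 normal; order 36: 1/1 normal.
Total normal subgroups: 9.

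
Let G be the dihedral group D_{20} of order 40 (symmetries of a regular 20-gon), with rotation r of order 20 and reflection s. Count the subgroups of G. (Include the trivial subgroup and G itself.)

48

|G| = 40, so by Lagrange every subgroup order divides 40. Divisors: 1, 2, 4, 5, 8, 10, 20, 40.
Subgroups by order — order 1: 1; order 2: 21; order 4: 11; order 5: 1; order 8: 5; order 10: 5; order 20: 3; order 40: 1.
Total: 1 + 21 + 11 + 1 + 5 + 5 + 3 + 1 = 48.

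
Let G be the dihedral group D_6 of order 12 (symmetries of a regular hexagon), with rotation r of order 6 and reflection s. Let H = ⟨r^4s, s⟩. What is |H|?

|⟨r^4s⟩| = 2 and |⟨s⟩| = 2, so |H| is a multiple of lcm(2, 2) = 2 and divides |G| = 12.
Closing under the operation: H = {e, r^2, r^4, s, r^2s, r^4s}, so |H| = 6.

6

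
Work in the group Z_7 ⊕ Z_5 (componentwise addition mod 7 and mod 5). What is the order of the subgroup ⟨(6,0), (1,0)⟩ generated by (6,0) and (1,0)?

7

|⟨(6,0)⟩| = 7 and |⟨(1,0)⟩| = 7, so |H| is a multiple of lcm(7, 7) = 7 and divides |G| = 35.
Closing under the operation: H = {(0,0), (1,0), (2,0), (3,0), (4,0), (5,0), (6,0)}, so |H| = 7.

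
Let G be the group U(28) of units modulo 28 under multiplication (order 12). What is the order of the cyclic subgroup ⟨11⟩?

Compute successive powers of 11 mod 28: 11, 9, 15, 25, 23, 1; 11^6 ≡ 1 (mod 28).
So |⟨11⟩| = 6.

6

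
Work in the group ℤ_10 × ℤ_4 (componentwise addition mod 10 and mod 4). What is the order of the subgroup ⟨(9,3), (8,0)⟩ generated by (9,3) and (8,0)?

20

|⟨(9,3)⟩| = 20 and |⟨(8,0)⟩| = 5, so |H| is a multiple of lcm(20, 5) = 20 and divides |G| = 40.
Closing under the operation: H = {(0,0), (0,2), (1,1), (1,3), (2,0), (2,2), (3,1), (3,3), (4,0), (4,2), (5,1), (5,3), (6,0), (6,2), (7,1), (7,3), (8,0), (8,2), (9,1), (9,3)}, so |H| = 20.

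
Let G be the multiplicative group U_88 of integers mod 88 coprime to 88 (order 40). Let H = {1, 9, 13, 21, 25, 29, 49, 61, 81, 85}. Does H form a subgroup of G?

Yes

|H| = 10 divides |G| = 40, consistent with Lagrange.
H contains the identity, every element's inverse is in H, and H is closed under ·: it is a subgroup.
In fact H = ⟨13⟩.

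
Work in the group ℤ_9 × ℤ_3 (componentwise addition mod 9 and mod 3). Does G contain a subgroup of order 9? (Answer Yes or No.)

Yes

9 | 27. A subgroup of order 9 is {(0,0), (0,1), (0,2), (3,0), (3,1), (3,2), (6,0), (6,1), (6,2)}.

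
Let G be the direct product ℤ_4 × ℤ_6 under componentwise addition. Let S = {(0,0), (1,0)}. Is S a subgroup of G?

(1,0) ∈ S but its inverse (3,0) ∉ S, so S is not a subgroup.

No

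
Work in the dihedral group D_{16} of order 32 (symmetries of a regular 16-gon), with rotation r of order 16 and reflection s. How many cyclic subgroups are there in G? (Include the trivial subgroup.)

21

Each element a generates a cyclic subgroup ⟨a⟩; distinct elements may generate the same one (a cyclic group of order d has φ(d) generators).
Cyclic subgroups by order — order 1: 1; order 2: 17; order 4: 1; order 8: 1; order 16: 1.
Total: 21.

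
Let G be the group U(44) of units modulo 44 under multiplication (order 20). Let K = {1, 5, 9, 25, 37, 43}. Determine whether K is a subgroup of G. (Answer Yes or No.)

|K| = 6 does not divide |G| = 20, so by Lagrange K is not a subgroup.

No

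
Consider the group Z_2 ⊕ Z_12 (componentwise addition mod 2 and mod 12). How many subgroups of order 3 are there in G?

|G| = 24 and 3 | 24, so subgroups of order 3 are possible by Lagrange.
The subgroups of order 3 are: {(0,0), (0,4), (0,8)}.
So G has 1 subgroup of order 3.

1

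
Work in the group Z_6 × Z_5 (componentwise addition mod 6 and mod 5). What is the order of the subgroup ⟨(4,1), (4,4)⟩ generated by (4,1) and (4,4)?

15

|⟨(4,1)⟩| = 15 and |⟨(4,4)⟩| = 15, so |H| is a multiple of lcm(15, 15) = 15 and divides |G| = 30.
Closing under the operation: H = {(0,0), (0,1), (0,2), (0,3), (0,4), (2,0), (2,1), (2,2), (2,3), (2,4), (4,0), (4,1), (4,2), (4,3), (4,4)}, so |H| = 15.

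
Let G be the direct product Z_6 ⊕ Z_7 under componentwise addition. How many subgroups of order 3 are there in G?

1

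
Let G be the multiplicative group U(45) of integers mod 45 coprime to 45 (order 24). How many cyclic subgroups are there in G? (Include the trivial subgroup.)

12

Group the elements of G by the cyclic subgroup they generate; each cyclic subgroup of order d accounts for φ(d) elements.
Cyclic subgroups by order — order 1: 1; order 2: 3; order 3: 1; order 4: 2; order 6: 3; order 12: 2.
Total: 12.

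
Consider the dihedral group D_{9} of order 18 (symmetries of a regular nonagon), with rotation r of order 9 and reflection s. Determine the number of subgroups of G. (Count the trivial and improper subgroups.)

16

|G| = 18, so by Lagrange every subgroup order divides 18. Divisors: 1, 2, 3, 6, 9, 18.
Subgroups by order — order 1: 1; order 2: 9; order 3: 1; order 6: 3; order 9: 1; order 18: 1.
Total: 1 + 9 + 1 + 3 + 1 + 1 = 16.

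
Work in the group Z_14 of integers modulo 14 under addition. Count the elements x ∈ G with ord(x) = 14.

In a cyclic group of order 14, the number of elements of order d (for d | 14) is φ(d).
φ(14) = 6.

6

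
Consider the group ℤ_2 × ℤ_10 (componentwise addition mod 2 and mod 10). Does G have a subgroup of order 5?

5 | 20. A subgroup of order 5 is {(0,0), (0,2), (0,4), (0,6), (0,8)}.

Yes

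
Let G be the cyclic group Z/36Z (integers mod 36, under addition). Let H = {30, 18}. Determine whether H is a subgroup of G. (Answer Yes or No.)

No

The identity 0 ∉ H, so H is not a subgroup.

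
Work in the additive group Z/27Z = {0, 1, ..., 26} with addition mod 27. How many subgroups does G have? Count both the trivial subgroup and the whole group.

4

A cyclic group of order 27 has exactly one subgroup for each divisor of 27.
Divisors of 27: 1, 3, 9, 27.
So Z/27Z has 4 subgroups.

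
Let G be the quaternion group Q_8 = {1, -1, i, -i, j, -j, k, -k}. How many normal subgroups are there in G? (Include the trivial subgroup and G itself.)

6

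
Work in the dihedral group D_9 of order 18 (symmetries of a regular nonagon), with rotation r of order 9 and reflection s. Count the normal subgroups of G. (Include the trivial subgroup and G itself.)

G has 16 subgroups. Checking conjugation-invariance by order — order 1: 1/1 normal; order 2: 0/9 normal; order 3: 1/1 normal; order 6: 0/3 normal; order 9: 1/1 normal; order 18: 1/1 normal.
Total normal subgroups: 4.

4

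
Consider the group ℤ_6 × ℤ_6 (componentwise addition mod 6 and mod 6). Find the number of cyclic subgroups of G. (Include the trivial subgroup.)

20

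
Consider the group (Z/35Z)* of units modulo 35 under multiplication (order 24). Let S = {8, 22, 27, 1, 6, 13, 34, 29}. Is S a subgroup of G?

Yes

|S| = 8 divides |G| = 24, consistent with Lagrange.
S contains the identity, every element's inverse is in S, and S is closed under ·: it is a subgroup.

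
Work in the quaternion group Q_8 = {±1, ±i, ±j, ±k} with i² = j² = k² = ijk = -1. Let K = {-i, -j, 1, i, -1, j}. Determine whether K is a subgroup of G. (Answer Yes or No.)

No

|K| = 6 does not divide |G| = 8, so by Lagrange K is not a subgroup.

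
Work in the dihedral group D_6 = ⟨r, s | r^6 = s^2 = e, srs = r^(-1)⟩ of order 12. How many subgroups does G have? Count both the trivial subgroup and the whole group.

|G| = 12, so by Lagrange every subgroup order divides 12. Divisors: 1, 2, 3, 4, 6, 12.
Subgroups by order — order 1: 1; order 2: 7; order 3: 1; order 4: 3; order 6: 3; order 12: 1.
Total: 1 + 7 + 1 + 3 + 3 + 1 = 16.

16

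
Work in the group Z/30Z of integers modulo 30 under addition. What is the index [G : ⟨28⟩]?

2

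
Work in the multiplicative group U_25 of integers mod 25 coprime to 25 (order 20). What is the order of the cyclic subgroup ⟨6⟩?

5

Compute successive powers of 6 mod 25: 6, 11, 16, 21, 1; 6^5 ≡ 1 (mod 25).
So |⟨6⟩| = 5.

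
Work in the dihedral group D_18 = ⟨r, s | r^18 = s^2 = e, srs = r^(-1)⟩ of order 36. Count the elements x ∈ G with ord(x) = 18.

6

The elements of order 18 are: r, r^5, r^7, r^11, r^13, r^17.
That's 6.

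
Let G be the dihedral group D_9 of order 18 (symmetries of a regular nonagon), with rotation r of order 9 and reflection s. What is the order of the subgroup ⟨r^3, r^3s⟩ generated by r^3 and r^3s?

|⟨r^3⟩| = 3 and |⟨r^3s⟩| = 2, so |H| is a multiple of lcm(3, 2) = 6 and divides |G| = 18.
Closing under the operation: H = {e, r^3, r^6, s, r^3s, r^6s}, so |H| = 6.

6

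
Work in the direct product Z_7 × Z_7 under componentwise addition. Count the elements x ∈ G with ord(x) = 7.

48

An element (a,b) has order lcm(ord(a), ord(b)); count pairs with lcm equal to 7.
Enumerating gives 48 such elements.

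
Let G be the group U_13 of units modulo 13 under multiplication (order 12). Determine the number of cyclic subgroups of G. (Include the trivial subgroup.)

6

Group the elements of G by the cyclic subgroup they generate; each cyclic subgroup of order d accounts for φ(d) elements.
Cyclic subgroups by order — order 1: 1; order 2: 1; order 3: 1; order 4: 1; order 6: 1; order 12: 1.
Total: 6.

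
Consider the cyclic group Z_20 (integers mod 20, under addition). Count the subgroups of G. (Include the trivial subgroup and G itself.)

Subgroups of the cyclic group Z_20 correspond bijectively to divisors of 20.
Divisors of 20: 1, 2, 4, 5, 10, 20.
So Z_20 has 6 subgroups.

6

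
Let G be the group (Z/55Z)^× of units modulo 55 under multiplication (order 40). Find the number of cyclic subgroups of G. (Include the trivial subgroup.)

Each element a generates a cyclic subgroup ⟨a⟩; distinct elements may generate the same one (a cyclic group of order d has φ(d) generators).
Cyclic subgroups by order — order 1: 1; order 2: 3; order 4: 2; order 5: 1; order 10: 3; order 20: 2.
Total: 12.

12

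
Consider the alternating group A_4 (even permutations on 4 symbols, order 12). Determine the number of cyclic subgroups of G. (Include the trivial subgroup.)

8

Each element a generates a cyclic subgroup ⟨a⟩; distinct elements may generate the same one (a cyclic group of order d has φ(d) generators).
Cyclic subgroups by order — order 1: 1; order 2: 3; order 3: 4.
Total: 8.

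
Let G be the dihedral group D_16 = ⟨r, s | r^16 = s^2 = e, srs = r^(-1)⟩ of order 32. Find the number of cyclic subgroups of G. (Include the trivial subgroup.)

A cyclic subgroup of order d is generated by each of its φ(d) elements of order d, so the cyclic subgroups of order d number (#elements of order d)/φ(d).
Cyclic subgroups by order — order 1: 1; order 2: 17; order 4: 1; order 8: 1; order 16: 1.
Total: 21.

21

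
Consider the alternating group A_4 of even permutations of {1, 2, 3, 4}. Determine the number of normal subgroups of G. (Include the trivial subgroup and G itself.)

3

G has 10 subgroups. Checking conjugation-invariance by order — order 1: 1/1 normal; order 2: 0/3 normal; order 3: 0/4 normal; order 4: 1/1 normal; order 12: 1/1 normal.
Total normal subgroups: 3.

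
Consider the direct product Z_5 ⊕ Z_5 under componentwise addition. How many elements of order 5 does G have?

24

An element (a,b) has order lcm(ord(a), ord(b)); count pairs with lcm equal to 5.
Enumerating gives 24 such elements.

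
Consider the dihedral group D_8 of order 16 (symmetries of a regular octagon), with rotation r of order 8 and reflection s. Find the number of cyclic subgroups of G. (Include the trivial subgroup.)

12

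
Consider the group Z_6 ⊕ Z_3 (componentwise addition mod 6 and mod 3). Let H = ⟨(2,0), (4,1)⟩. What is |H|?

|⟨(2,0)⟩| = 3 and |⟨(4,1)⟩| = 3, so |H| is a multiple of lcm(3, 3) = 3 and divides |G| = 18.
Closing under the operation: H = {(0,0), (0,1), (0,2), (2,0), (2,1), (2,2), (4,0), (4,1), (4,2)}, so |H| = 9.

9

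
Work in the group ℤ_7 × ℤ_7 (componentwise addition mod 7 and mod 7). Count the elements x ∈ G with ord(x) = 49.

0

An element (a,b) has order lcm(ord(a), ord(b)); count pairs with lcm equal to 49.
Enumerating gives 0 such elements.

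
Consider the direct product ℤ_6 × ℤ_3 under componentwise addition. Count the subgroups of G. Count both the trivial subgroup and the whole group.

|G| = 18, so by Lagrange every subgroup order divides 18. Divisors: 1, 2, 3, 6, 9, 18.
Subgroups by order — order 1: 1; order 2: 1; order 3: 4; order 6: 4; order 9: 1; order 18: 1.
Total: 1 + 1 + 4 + 4 + 1 + 1 = 12.

12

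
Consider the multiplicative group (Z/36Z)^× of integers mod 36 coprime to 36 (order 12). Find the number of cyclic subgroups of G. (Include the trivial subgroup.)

8

A cyclic subgroup of order d is generated by each of its φ(d) elements of order d, so the cyclic subgroups of order d number (#elements of order d)/φ(d).
Cyclic subgroups by order — order 1: 1; order 2: 3; order 3: 1; order 6: 3.
Total: 8.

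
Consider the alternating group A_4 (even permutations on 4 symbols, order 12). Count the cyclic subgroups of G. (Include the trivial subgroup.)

8

A cyclic subgroup of order d is generated by each of its φ(d) elements of order d, so the cyclic subgroups of order d number (#elements of order d)/φ(d).
Cyclic subgroups by order — order 1: 1; order 2: 3; order 3: 4.
Total: 8.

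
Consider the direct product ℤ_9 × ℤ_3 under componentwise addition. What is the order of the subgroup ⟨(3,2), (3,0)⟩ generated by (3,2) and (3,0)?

|⟨(3,2)⟩| = 3 and |⟨(3,0)⟩| = 3, so |H| is a multiple of lcm(3, 3) = 3 and divides |G| = 27.
Closing under the operation: H = {(0,0), (0,1), (0,2), (3,0), (3,1), (3,2), (6,0), (6,1), (6,2)}, so |H| = 9.

9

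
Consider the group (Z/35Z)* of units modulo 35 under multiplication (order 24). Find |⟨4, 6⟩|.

12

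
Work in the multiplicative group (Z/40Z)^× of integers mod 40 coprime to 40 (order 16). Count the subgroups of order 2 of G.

7

|G| = 16 and 2 | 16, so subgroups of order 2 are possible by Lagrange.
The subgroups of order 2 are: {1, 11}; {1, 19}; {1, 21}; {1, 29}; … (7 in all).
So G has 7 subgroups of order 2.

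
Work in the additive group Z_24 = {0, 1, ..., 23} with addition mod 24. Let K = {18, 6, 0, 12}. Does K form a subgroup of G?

Yes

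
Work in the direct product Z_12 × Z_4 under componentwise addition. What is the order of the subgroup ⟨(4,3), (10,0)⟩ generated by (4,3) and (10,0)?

|⟨(4,3)⟩| = 12 and |⟨(10,0)⟩| = 6, so |H| is a multiple of lcm(12, 6) = 12 and divides |G| = 48.
Closing under the operation: H = {(0,0), (0,1), (0,2), (0,3), (2,0), (2,1), (2,2), (2,3), (4,0), (4,1), (4,2), (4,3), (6,0), (6,1), (6,2), (6,3), (8,0), (8,1), (8,2), (8,3), (10,0), (10,1), (10,2), (10,3)}, so |H| = 24.

24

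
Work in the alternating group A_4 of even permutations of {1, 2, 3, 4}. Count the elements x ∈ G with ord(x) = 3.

The elements of order 3 are: (2 3 4), (2 4 3), (1 2 3), (1 2 4), (1 3 2), (1 3 4), (1 4 2), (1 4 3).
That's 8.

8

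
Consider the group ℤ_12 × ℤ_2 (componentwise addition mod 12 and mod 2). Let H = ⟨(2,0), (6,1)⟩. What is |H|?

|⟨(2,0)⟩| = 6 and |⟨(6,1)⟩| = 2, so |H| is a multiple of lcm(6, 2) = 6 and divides |G| = 24.
Closing under the operation: H = {(0,0), (0,1), (2,0), (2,1), (4,0), (4,1), (6,0), (6,1), (8,0), (8,1), (10,0), (10,1)}, so |H| = 12.

12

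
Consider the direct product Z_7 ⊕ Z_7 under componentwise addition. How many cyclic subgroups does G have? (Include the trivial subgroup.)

9

Group the elements of G by the cyclic subgroup they generate; each cyclic subgroup of order d accounts for φ(d) elements.
Cyclic subgroups by order — order 1: 1; order 7: 8.
Total: 9.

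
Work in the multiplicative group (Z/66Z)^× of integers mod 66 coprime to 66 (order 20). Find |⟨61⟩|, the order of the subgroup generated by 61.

10

Compute successive powers of 61 mod 66: 61, 25, 7, 31, 43, 49, 19, 37, …; 61^10 ≡ 1 (mod 66).
So |⟨61⟩| = 10.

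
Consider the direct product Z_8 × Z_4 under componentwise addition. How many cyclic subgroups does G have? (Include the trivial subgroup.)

Group the elements of G by the cyclic subgroup they generate; each cyclic subgroup of order d accounts for φ(d) elements.
Cyclic subgroups by order — order 1: 1; order 2: 3; order 4: 6; order 8: 4.
Total: 14.

14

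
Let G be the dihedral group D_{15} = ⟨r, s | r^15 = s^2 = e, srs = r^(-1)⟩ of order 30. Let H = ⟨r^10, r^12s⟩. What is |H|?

|⟨r^10⟩| = 3 and |⟨r^12s⟩| = 2, so |H| is a multiple of lcm(3, 2) = 6 and divides |G| = 30.
Closing under the operation: H = {e, r^5, r^10, r^2s, r^7s, r^12s}, so |H| = 6.

6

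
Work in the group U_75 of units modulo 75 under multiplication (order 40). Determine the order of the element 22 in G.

20

Compute successive powers of 22 mod 75: 22, 34, 73, 31, 7, 4, 13, 61, …; 22^20 ≡ 1 (mod 75).
So |⟨22⟩| = 20.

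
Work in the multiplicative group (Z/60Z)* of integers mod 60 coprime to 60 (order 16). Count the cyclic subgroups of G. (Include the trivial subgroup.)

12

Group the elements of G by the cyclic subgroup they generate; each cyclic subgroup of order d accounts for φ(d) elements.
Cyclic subgroups by order — order 1: 1; order 2: 7; order 4: 4.
Total: 12.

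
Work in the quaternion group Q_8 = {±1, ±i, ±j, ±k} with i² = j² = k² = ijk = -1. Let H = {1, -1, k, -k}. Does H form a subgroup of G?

Yes

|H| = 4 divides |G| = 8, consistent with Lagrange.
H contains the identity, every element's inverse is in H, and H is closed under ·: it is a subgroup.
In fact H = ⟨-k⟩.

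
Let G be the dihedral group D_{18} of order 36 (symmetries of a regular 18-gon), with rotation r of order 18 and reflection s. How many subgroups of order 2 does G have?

|G| = 36 and 2 | 36, so subgroups of order 2 are possible by Lagrange.
The subgroups of order 2 are: {e, r^10s}; {e, r^11s}; {e, r^12s}; {e, r^13s}; … (19 in all).
So G has 19 subgroups of order 2.

19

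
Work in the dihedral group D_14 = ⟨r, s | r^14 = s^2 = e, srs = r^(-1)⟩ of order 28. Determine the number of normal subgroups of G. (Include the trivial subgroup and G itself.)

G has 28 subgroups. Checking conjugation-invariance by order — order 1: 1/1 normal; order 2: 1/15 normal; order 4: 0/7 normal; order 7: 1/1 normal; order 14: 3/3 normal; order 28: 1/1 normal.
Total normal subgroups: 7.

7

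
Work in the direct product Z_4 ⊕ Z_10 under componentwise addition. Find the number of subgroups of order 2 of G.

|G| = 40 and 2 | 40, so subgroups of order 2 are possible by Lagrange.
The subgroups of order 2 are: {(0,0), (0,5)}; {(0,0), (2,0)}; {(0,0), (2,5)}.
So G has 3 subgroups of order 2.

3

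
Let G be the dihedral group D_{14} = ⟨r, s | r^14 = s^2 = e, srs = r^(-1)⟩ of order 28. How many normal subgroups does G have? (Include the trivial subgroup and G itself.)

G has 28 subgroups. Checking conjugation-invariance by order — order 1: 1/1 normal; order 2: 1/15 normal; order 4: 0/7 normal; order 7: 1/1 normal; order 14: 3/3 normal; order 28: 1/1 normal.
Total normal subgroups: 7.

7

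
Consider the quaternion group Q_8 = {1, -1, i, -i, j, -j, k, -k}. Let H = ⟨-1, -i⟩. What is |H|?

|⟨-1⟩| = 2 and |⟨-i⟩| = 4, so |H| is a multiple of lcm(2, 4) = 4 and divides |G| = 8.
Closing under the operation: H = {1, -1, i, -i}, so |H| = 4.

4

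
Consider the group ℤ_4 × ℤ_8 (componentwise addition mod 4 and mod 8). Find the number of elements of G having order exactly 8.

16

An element (a,b) has order lcm(ord(a), ord(b)); count pairs with lcm equal to 8.
Enumerating gives 16 such elements.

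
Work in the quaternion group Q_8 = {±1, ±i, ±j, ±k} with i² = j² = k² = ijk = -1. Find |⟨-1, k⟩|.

4

|⟨-1⟩| = 2 and |⟨k⟩| = 4, so |H| is a multiple of lcm(2, 4) = 4 and divides |G| = 8.
Closing under the operation: H = {1, -1, k, -k}, so |H| = 4.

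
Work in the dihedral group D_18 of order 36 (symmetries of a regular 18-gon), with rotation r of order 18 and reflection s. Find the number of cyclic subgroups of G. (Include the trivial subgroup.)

24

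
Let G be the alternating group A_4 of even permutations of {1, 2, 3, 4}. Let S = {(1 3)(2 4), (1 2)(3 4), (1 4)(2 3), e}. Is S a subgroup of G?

|S| = 4 divides |G| = 12, consistent with Lagrange.
S contains the identity, every element's inverse is in S, and S is closed under ∘: it is a subgroup.

Yes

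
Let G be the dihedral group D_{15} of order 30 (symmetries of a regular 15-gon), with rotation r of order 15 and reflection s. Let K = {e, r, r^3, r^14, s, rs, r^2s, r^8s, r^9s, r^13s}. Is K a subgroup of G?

No

r^3 ∈ K but its inverse r^12 ∉ K, so K is not a subgroup.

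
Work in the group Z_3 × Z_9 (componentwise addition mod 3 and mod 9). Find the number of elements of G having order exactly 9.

18

An element (a,b) has order lcm(ord(a), ord(b)); count pairs with lcm equal to 9.
Enumerating gives 18 such elements.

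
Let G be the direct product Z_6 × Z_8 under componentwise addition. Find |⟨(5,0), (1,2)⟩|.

|⟨(5,0)⟩| = 6 and |⟨(1,2)⟩| = 12, so |H| is a multiple of lcm(6, 12) = 12 and divides |G| = 48.
Closing under the operation: H = {(0,0), (0,2), (0,4), (0,6), (1,0), (1,2), (1,4), (1,6), (2,0), (2,2), (2,4), (2,6), (3,0), (3,2), (3,4), (3,6), (4,0), (4,2), (4,4), (4,6), (5,0), (5,2), (5,4), (5,6)}, so |H| = 24.

24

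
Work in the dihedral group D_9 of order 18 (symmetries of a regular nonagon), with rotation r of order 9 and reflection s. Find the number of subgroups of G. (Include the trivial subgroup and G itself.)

|G| = 18, so by Lagrange every subgroup order divides 18. Divisors: 1, 2, 3, 6, 9, 18.
Subgroups by order — order 1: 1; order 2: 9; order 3: 1; order 6: 3; order 9: 1; order 18: 1.
Total: 1 + 9 + 1 + 3 + 1 + 1 = 16.

16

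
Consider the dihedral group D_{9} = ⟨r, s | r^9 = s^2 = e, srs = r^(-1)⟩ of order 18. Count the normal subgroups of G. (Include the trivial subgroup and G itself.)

4

G has 16 subgroups. Checking conjugation-invariance by order — order 1: 1/1 normal; order 2: 0/9 normal; order 3: 1/1 normal; order 6: 0/3 normal; order 9: 1/1 normal; order 18: 1/1 normal.
Total normal subgroups: 4.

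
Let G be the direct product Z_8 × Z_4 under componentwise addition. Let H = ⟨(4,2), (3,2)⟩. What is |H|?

16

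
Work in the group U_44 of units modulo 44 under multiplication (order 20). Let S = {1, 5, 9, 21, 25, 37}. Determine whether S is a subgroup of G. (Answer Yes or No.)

|S| = 6 does not divide |G| = 20, so by Lagrange S is not a subgroup.

No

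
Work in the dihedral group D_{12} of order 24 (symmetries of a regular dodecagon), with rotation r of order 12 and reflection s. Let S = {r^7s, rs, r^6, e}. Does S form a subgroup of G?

Yes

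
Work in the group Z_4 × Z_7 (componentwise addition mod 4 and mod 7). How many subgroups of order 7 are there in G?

1

|G| = 28 and 7 | 28, so subgroups of order 7 are possible by Lagrange.
The subgroups of order 7 are: {(0,0), (0,1), (0,2), (0,3), (0,4), (0,5), (0,6)}.
So G has 1 subgroup of order 7.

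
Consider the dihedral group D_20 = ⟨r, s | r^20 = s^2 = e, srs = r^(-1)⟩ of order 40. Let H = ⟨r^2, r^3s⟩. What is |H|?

20

|⟨r^2⟩| = 10 and |⟨r^3s⟩| = 2, so |H| is a multiple of lcm(10, 2) = 10 and divides |G| = 40.
Closing under the operation: H = {e, r^2, r^4, r^6, r^8, r^10, r^12, r^14, r^16, r^18, rs, r^3s, r^5s, r^7s, r^9s, r^11s, r^13s, r^15s, r^17s, r^19s}, so |H| = 20.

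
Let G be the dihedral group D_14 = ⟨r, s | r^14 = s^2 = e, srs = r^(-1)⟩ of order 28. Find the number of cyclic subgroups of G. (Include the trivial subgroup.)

A cyclic subgroup of order d is generated by each of its φ(d) elements of order d, so the cyclic subgroups of order d number (#elements of order d)/φ(d).
Cyclic subgroups by order — order 1: 1; order 2: 15; order 7: 1; order 14: 1.
Total: 18.

18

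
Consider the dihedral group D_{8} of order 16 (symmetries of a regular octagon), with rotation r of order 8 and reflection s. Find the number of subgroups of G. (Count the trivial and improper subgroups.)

|G| = 16, so by Lagrange every subgroup order divides 16. Divisors: 1, 2, 4, 8, 16.
Subgroups by order — order 1: 1; order 2: 9; order 4: 5; order 8: 3; order 16: 1.
Total: 1 + 9 + 5 + 3 + 1 = 19.

19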